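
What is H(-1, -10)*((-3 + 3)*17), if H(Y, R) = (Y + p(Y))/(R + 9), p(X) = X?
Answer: 0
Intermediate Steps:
H(Y, R) = 2*Y/(9 + R) (H(Y, R) = (Y + Y)/(R + 9) = (2*Y)/(9 + R) = 2*Y/(9 + R))
H(-1, -10)*((-3 + 3)*17) = (2*(-1)/(9 - 10))*((-3 + 3)*17) = (2*(-1)/(-1))*(0*17) = (2*(-1)*(-1))*0 = 2*0 = 0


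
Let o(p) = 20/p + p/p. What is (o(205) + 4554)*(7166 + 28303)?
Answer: 6624154971/41 ≈ 1.6156e+8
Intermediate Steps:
o(p) = 1 + 20/p (o(p) = 20/p + 1 = 1 + 20/p)
(o(205) + 4554)*(7166 + 28303) = ((20 + 205)/205 + 4554)*(7166 + 28303) = ((1/205)*225 + 4554)*35469 = (45/41 + 4554)*35469 = (186759/41)*35469 = 6624154971/41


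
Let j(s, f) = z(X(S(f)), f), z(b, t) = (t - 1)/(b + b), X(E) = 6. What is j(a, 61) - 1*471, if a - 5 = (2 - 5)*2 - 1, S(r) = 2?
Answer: -466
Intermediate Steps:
a = -2 (a = 5 + ((2 - 5)*2 - 1) = 5 + (-3*2 - 1) = 5 + (-6 - 1) = 5 - 7 = -2)
z(b, t) = (-1 + t)/(2*b) (z(b, t) = (-1 + t)/((2*b)) = (-1 + t)*(1/(2*b)) = (-1 + t)/(2*b))
j(s, f) = -1/12 + f/12 (j(s, f) = (½)*(-1 + f)/6 = (½)*(⅙)*(-1 + f) = -1/12 + f/12)
j(a, 61) - 1*471 = (-1/12 + (1/12)*61) - 1*471 = (-1/12 + 61/12) - 471 = 5 - 471 = -466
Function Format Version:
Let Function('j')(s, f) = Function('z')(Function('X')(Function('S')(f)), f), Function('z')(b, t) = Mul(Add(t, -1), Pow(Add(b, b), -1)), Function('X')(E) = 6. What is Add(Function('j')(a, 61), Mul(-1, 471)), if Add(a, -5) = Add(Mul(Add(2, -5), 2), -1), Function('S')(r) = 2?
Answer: -466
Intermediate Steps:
a = -2 (a = Add(5, Add(Mul(Add(2, -5), 2), -1)) = Add(5, Add(Mul(-3, 2), -1)) = Add(5, Add(-6, -1)) = Add(5, -7) = -2)
Function('z')(b, t) = Mul(Rational(1, 2), Pow(b, -1), Add(-1, t)) (Function('z')(b, t) = Mul(Add(-1, t), Pow(Mul(2, b), -1)) = Mul(Add(-1, t), Mul(Rational(1, 2), Pow(b, -1))) = Mul(Rational(1, 2), Pow(b, -1), Add(-1, t)))
Function('j')(s, f) = Add(Rational(-1, 12), Mul(Rational(1, 12), f)) (Function('j')(s, f) = Mul(Rational(1, 2), Pow(6, -1), Add(-1, f)) = Mul(Rational(1, 2), Rational(1, 6), Add(-1, f)) = Add(Rational(-1, 12), Mul(Rational(1, 12), f)))
Add(Function('j')(a, 61), Mul(-1, 471)) = Add(Add(Rational(-1, 12), Mul(Rational(1, 12), 61)), Mul(-1, 471)) = Add(Add(Rational(-1, 12), Rational(61, 12)), -471) = Add(5, -471) = -466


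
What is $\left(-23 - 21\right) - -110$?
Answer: $66$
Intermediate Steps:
$\left(-23 - 21\right) - -110 = \left(-23 - 21\right) + 110 = -44 + 110 = 66$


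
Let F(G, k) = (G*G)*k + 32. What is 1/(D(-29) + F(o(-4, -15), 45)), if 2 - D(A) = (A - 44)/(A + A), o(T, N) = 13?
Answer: 58/442989 ≈ 0.00013093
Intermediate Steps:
D(A) = 2 - (-44 + A)/(2*A) (D(A) = 2 - (A - 44)/(A + A) = 2 - (-44 + A)/(2*A))
F(G, k) = 32 + k*G² (F(G, k) = G²*k + 32 = k*G² + 32 = 32 + k*G²)
1/(D(-29) + F(o(-4, -15), 45)) = 1/((3/2 + 22/(-29)) + (32 + 45*13²)) = 1/((3/2 + 22*(-1/29)) + (32 + 45*169)) = 1/((3/2 - 22/29) + (32 + 7605)) = 1/(43/58 + 7637) = 1/(442989/58) = 58/442989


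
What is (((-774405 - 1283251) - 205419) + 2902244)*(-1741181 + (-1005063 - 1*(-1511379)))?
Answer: -789287427185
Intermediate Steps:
(((-774405 - 1283251) - 205419) + 2902244)*(-1741181 + (-1005063 - 1*(-1511379))) = ((-2057656 - 205419) + 2902244)*(-1741181 + (-1005063 + 1511379)) = (-2263075 + 2902244)*(-1741181 + 506316) = 639169*(-1234865) = -789287427185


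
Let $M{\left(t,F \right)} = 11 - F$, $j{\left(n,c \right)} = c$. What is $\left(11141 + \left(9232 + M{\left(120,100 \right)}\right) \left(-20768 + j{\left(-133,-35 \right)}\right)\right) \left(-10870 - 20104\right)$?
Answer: $5890966370112$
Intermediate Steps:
$\left(11141 + \left(9232 + M{\left(120,100 \right)}\right) \left(-20768 + j{\left(-133,-35 \right)}\right)\right) \left(-10870 - 20104\right) = \left(11141 + \left(9232 + \left(11 - 100\right)\right) \left(-20768 - 35\right)\right) \left(-10870 - 20104\right) = \left(11141 + \left(9232 + \left(11 - 100\right)\right) \left(-20803\right)\right) \left(-10870 - 20104\right) = \left(11141 + \left(9232 - 89\right) \left(-20803\right)\right) \left(-30974\right) = \left(11141 + 9143 \left(-20803\right)\right) \left(-30974\right) = \left(11141 - 190201829\right) \left(-30974\right) = \left(-190190688\right) \left(-30974\right) = 5890966370112$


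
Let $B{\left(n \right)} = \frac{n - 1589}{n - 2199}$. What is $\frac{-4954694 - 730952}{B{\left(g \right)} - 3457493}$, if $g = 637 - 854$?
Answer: $\frac{6868260368}{4176650641} \approx 1.6444$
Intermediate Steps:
$g = -217$
$B{\left(n \right)} = \frac{-1589 + n}{-2199 + n}$
$\frac{-4954694 - 730952}{B{\left(g \right)} - 3457493} = \frac{-4954694 - 730952}{\frac{-1589 - 217}{-2199 - 217} - 3457493} = - \frac{5685646}{\frac{1}{-2416} \left(-1806\right) - 3457493} = - \frac{5685646}{\left(- \frac{1}{2416}\right) \left(-1806\right) - 3457493} = - \frac{5685646}{\frac{903}{1208} - 3457493} = - \frac{5685646}{- \frac{4176650641}{1208}} = \left(-5685646\right) \left(- \frac{1208}{4176650641}\right) = \frac{6868260368}{4176650641}$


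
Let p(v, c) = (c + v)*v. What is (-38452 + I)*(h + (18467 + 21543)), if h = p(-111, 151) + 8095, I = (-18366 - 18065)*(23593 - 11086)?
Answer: -19897309511385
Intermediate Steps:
I = -455642517 (I = -36431*12507 = -455642517)
p(v, c) = v*(c + v)
h = 3655 (h = -111*(151 - 111) + 8095 = -111*40 + 8095 = -4440 + 8095 = 3655)
(-38452 + I)*(h + (18467 + 21543)) = (-38452 - 455642517)*(3655 + (18467 + 21543)) = -455680969*(3655 + 40010) = -455680969*43665 = -19897309511385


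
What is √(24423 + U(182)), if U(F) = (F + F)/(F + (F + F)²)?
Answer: √17804369/27 ≈ 156.28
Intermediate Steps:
U(F) = 2*F/(F + 4*F²) (U(F) = (2*F)/(F + (2*F)²) = (2*F)/(F + 4*F²) = 2*F/(F + 4*F²))
√(24423 + U(182)) = √(24423 + 2/(1 + 4*182)) = √(24423 + 2/(1 + 728)) = √(24423 + 2/729) = √(17804369/729) = √17804369/27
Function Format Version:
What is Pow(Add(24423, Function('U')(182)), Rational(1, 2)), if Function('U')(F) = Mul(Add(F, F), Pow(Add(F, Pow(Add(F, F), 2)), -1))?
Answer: Mul(Rational(1, 27), Pow(17804369, Rational(1, 2))) ≈ 156.28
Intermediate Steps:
Function('U')(F) = Mul(2, F, Pow(Add(F, Mul(4, Pow(F, 2))), -1)) (Function('U')(F) = Mul(Mul(2, F), Pow(Add(F, Pow(Mul(2, F), 2)), -1)) = Mul(Mul(2, F), Pow(Add(F, Mul(4, Pow(F, 2))), -1)) = Mul(2, F, Pow(Add(F, Mul(4, Pow(F, 2))), -1)))
Pow(Add(24423, Function('U')(182)), Rational(1, 2)) = Pow(Add(24423, Mul(2, Pow(Add(1, Mul(4, 182)), -1))), Rational(1, 2)) = Pow(Add(24423, Mul(2, Pow(Add(1, 728), -1))), Rational(1, 2)) = Pow(Add(24423, Mul(2, Pow(729, -1))), Rational(1, 2)) = Pow(Add(24423, Mul(2, Rational(1, 729))), Rational(1, 2)) = Pow(Add(24423, Rational(2, 729)), Rational(1, 2)) = Pow(Rational(17804369, 729), Rational(1, 2)) = Mul(Rational(1, 27), Pow(17804369, Rational(1, 2)))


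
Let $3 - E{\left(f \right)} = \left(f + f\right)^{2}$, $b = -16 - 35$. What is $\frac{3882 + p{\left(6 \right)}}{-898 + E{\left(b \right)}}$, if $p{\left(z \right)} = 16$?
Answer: $- \frac{3898}{11299} \approx -0.34499$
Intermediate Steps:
$b = -51$
$E{\left(f \right)} = 3 - 4 f^{2}$ ($E{\left(f \right)} = 3 - \left(f + f\right)^{2} = 3 - \left(2 f\right)^{2} = 3 - 4 f^{2}$)
$\frac{3882 + p{\left(6 \right)}}{-898 + E{\left(b \right)}} = \frac{3882 + 16}{-898 + \left(3 - 4 \left(-51\right)^{2}\right)} = \frac{3898}{-898 + \left(3 - 10404\right)} = \frac{3898}{-898 - 10401} = \frac{3898}{-11299} = 3898 \left(- \frac{1}{11299}\right) = - \frac{3898}{11299}$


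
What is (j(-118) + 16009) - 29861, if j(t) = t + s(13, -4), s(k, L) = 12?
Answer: -13958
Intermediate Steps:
j(t) = 12 + t (j(t) = t + 12 = 12 + t)
(j(-118) + 16009) - 29861 = ((12 - 118) + 16009) - 29861 = (-106 + 16009) - 29861 = 15903 - 29861 = -13958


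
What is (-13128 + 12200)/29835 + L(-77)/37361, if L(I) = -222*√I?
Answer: -928/29835 - 222*I*√77/37361 ≈ -0.031104 - 0.052141*I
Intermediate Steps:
(-13128 + 12200)/29835 + L(-77)/37361 = (-13128 + 12200)/29835 - 222*I*√77/37361 = -928*1/29835 - 222*I*√77*(1/37361) = -928/29835 - 222*I*√77*(1/37361) = -928/29835 - 222*I*√77/37361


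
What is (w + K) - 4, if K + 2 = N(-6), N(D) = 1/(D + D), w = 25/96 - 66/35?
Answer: -25901/3360 ≈ -7.7086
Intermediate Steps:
w = -5461/3360 (w = 25*(1/96) - 66*1/35 = 25/96 - 66/35 = -5461/3360 ≈ -1.6253)
N(D) = 1/(2*D)
K = -25/12 (K = -2 + (1/2)/(-6) = -2 + (1/2)*(-1/6) = -2 - 1/12 = -25/12 ≈ -2.0833)
(w + K) - 4 = (-5461/3360 - 25/12) - 4 = -12461/3360 - 4 = -25901/3360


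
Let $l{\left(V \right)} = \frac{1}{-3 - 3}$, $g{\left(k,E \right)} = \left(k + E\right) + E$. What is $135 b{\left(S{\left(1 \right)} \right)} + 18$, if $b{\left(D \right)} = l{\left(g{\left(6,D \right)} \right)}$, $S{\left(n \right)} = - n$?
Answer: $- \frac{9}{2} \approx -4.5$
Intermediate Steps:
$g{\left(k,E \right)} = k + 2 E$ ($g{\left(k,E \right)} = \left(E + k\right) + E = k + 2 E$)
$l{\left(V \right)} = - \frac{1}{6}$ ($l{\left(V \right)} = \frac{1}{-6} = - \frac{1}{6}$)
$b{\left(D \right)} = - \frac{1}{6}$
$135 b{\left(S{\left(1 \right)} \right)} + 18 = 135 \left(- \frac{1}{6}\right) + 18 = - \frac{45}{2} + 18 = - \frac{9}{2}$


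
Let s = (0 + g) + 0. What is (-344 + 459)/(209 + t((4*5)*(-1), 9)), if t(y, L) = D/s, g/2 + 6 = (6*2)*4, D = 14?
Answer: 138/251 ≈ 0.54980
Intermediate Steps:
g = 84 (g = -12 + 2*((6*2)*4) = -12 + 2*(12*4) = -12 + 2*48 = -12 + 96 = 84)
s = 84 (s = (0 + 84) + 0 = 84 + 0 = 84)
t(y, L) = 1/6 (t(y, L) = 14/84 = 14*(1/84) = 1/6)
(-344 + 459)/(209 + t((4*5)*(-1), 9)) = (-344 + 459)/(209 + 1/6) = 115/(1255/6) = 115*(6/1255) = 138/251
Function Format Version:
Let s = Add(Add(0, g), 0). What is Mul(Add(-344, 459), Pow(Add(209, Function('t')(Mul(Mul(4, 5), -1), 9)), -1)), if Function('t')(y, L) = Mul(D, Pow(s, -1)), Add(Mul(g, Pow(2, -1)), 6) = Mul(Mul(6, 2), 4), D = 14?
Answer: Rational(138, 251) ≈ 0.54980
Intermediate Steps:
g = 84 (g = Add(-12, Mul(2, Mul(Mul(6, 2), 4))) = Add(-12, Mul(2, Mul(12, 4))) = Add(-12, Mul(2, 48)) = Add(-12, 96) = 84)
s = 84 (s = Add(Add(0, 84), 0) = Add(84, 0) = 84)
Function('t')(y, L) = Rational(1, 6) (Function('t')(y, L) = Mul(14, Pow(84, -1)) = Mul(14, Rational(1, 84)) = Rational(1, 6))
Mul(Add(-344, 459), Pow(Add(209, Function('t')(Mul(Mul(4, 5), -1), 9)), -1)) = Mul(Add(-344, 459), Pow(Add(209, Rational(1, 6)), -1)) = Mul(115, Pow(Rational(1255, 6), -1)) = Mul(115, Rational(6, 1255)) = Rational(138, 251)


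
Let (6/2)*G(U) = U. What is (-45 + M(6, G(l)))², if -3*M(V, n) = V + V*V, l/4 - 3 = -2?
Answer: 3481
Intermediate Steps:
l = 4 (l = 12 + 4*(-2) = 12 - 8 = 4)
G(U) = U/3
M(V, n) = -V/3 - V²/3 (M(V, n) = -(V + V*V)/3 = -(V + V²)/3 = -V/3 - V²/3)
(-45 + M(6, G(l)))² = (-45 - ⅓*6*(1 + 6))² = (-45 - ⅓*6*7)² = (-45 - 14)² = (-59)² = 3481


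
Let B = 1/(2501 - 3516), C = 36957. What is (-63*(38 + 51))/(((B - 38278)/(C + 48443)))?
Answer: 486020367000/38852171 ≈ 12509.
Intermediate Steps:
B = -1/1015 (B = 1/(-1015) = -1/1015 ≈ -0.00098522)
(-63*(38 + 51))/(((B - 38278)/(C + 48443))) = (-63*(38 + 51))/(((-1/1015 - 38278)/(36957 + 48443))) = (-63*89)/((-38852171/1015/85400)) = -5607/((-38852171/1015*1/85400)) = -5607/(-38852171/86681000) = -5607*(-86681000/38852171) = 486020367000/38852171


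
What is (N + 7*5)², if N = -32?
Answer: 9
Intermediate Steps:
(N + 7*5)² = (-32 + 7*5)² = (-32 + 35)² = 3² = 9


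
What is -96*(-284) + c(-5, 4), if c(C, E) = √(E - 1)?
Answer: 27264 + √3 ≈ 27266.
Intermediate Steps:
c(C, E) = √(-1 + E)
-96*(-284) + c(-5, 4) = -96*(-284) + √(-1 + 4) = 27264 + √3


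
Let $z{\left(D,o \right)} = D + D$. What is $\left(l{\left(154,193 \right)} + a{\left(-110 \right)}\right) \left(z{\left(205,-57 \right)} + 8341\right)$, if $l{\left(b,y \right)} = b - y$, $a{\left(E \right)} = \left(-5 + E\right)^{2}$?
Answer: $115390686$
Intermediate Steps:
$z{\left(D,o \right)} = 2 D$
$\left(l{\left(154,193 \right)} + a{\left(-110 \right)}\right) \left(z{\left(205,-57 \right)} + 8341\right) = \left(\left(154 - 193\right) + \left(-5 - 110\right)^{2}\right) \left(2 \cdot 205 + 8341\right) = \left(\left(154 - 193\right) + \left(-115\right)^{2}\right) \left(410 + 8341\right) = \left(-39 + 13225\right) 8751 = 13186 \cdot 8751 = 115390686$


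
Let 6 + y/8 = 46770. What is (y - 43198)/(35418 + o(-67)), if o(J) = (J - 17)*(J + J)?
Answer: 165457/23337 ≈ 7.0899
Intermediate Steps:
y = 374112 (y = -48 + 8*46770 = -48 + 374160 = 374112)
o(J) = 2*J*(-17 + J) (o(J) = (-17 + J)*(2*J) = 2*J*(-17 + J))
(y - 43198)/(35418 + o(-67)) = (374112 - 43198)/(35418 + 2*(-67)*(-17 - 67)) = 330914/(35418 + 2*(-67)*(-84)) = 330914/(35418 + 11256) = 330914/46674 = 330914*(1/46674) = 165457/23337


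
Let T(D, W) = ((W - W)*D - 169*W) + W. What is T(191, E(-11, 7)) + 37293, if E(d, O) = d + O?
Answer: 37965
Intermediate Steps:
E(d, O) = O + d
T(D, W) = -168*W (T(D, W) = (0*D - 169*W) + W = (0 - 169*W) + W = -169*W + W = -168*W)
T(191, E(-11, 7)) + 37293 = -168*(7 - 11) + 37293 = -168*(-4) + 37293 = 672 + 37293 = 37965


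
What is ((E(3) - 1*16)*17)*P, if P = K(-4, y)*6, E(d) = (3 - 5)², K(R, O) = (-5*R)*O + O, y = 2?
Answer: -51408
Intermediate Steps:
K(R, O) = O - 5*O*R (K(R, O) = -5*O*R + O = O - 5*O*R)
E(d) = 4 (E(d) = (-2)² = 4)
P = 252 (P = (2*(1 - 5*(-4)))*6 = (2*(1 + 20))*6 = (2*21)*6 = 42*6 = 252)
((E(3) - 1*16)*17)*P = ((4 - 1*16)*17)*252 = ((4 - 16)*17)*252 = -12*17*252 = -204*252 = -51408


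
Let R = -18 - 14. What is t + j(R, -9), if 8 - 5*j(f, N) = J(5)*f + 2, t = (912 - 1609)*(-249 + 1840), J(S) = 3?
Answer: -5544533/5 ≈ -1.1089e+6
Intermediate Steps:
t = -1108927 (t = -697*1591 = -1108927)
R = -32
j(f, N) = 6/5 - 3*f/5 (j(f, N) = 8/5 - (3*f + 2)/5 = 8/5 - (2 + 3*f)/5 = 8/5 + (-⅖ - 3*f/5) = 6/5 - 3*f/5)
t + j(R, -9) = -1108927 + (6/5 - ⅗*(-32)) = -1108927 + (6/5 + 96/5) = -1108927 + 102/5 = -5544533/5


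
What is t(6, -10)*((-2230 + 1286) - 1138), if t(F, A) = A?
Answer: 20820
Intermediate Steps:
t(6, -10)*((-2230 + 1286) - 1138) = -10*((-2230 + 1286) - 1138) = -10*(-944 - 1138) = -10*(-2082) = 20820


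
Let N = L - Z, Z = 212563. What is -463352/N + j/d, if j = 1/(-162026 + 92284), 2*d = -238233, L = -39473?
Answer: 320771752978081/174480804071829 ≈ 1.8384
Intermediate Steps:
d = -238233/2 (d = (1/2)*(-238233) = -238233/2 ≈ -1.1912e+5)
j = -1/69742 (j = 1/(-69742) = -1/69742 ≈ -1.4339e-5)
N = -252036 (N = -39473 - 1*212563 = -39473 - 212563 = -252036)
-463352/N + j/d = -463352/(-252036) - 1/(69742*(-238233/2)) = -463352*(-1/252036) - 1/69742*(-2/238233) = 115838/63009 + 1/8307422943 = 320771752978081/174480804071829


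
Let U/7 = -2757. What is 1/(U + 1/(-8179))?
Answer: -8179/157846522 ≈ -5.1816e-5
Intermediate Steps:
U = -19299 (U = 7*(-2757) = -19299)
1/(U + 1/(-8179)) = 1/(-19299 + 1/(-8179)) = 1/(-19299 - 1/8179) = 1/(-157846522/8179) = -8179/157846522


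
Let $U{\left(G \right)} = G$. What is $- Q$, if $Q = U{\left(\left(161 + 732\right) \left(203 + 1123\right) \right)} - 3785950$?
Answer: $2601832$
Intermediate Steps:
$Q = -2601832$ ($Q = \left(161 + 732\right) \left(203 + 1123\right) - 3785950 = 893 \cdot 1326 - 3785950 = 1184118 - 3785950 = -2601832$)
$- Q = \left(-1\right) \left(-2601832\right) = 2601832$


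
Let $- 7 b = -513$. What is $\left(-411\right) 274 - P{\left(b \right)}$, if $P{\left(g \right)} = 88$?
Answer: $-112702$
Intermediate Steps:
$b = \frac{513}{7}$ ($b = \left(- \frac{1}{7}\right) \left(-513\right) = \frac{513}{7} \approx 73.286$)
$\left(-411\right) 274 - P{\left(b \right)} = \left(-411\right) 274 - 88 = -112614 - 88 = -112702$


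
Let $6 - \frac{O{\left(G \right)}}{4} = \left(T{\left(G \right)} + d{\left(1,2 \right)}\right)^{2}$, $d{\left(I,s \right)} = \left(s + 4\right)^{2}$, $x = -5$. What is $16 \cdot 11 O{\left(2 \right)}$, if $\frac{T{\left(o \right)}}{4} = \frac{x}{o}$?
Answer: $-471680$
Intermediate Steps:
$d{\left(I,s \right)} = \left(4 + s\right)^{2}$
$T{\left(o \right)} = - \frac{20}{o}$ ($T{\left(o \right)} = 4 \left(- \frac{5}{o}\right) = - \frac{20}{o}$)
$O{\left(G \right)} = 24 - 4 \left(36 - \frac{20}{G}\right)^{2}$ ($O{\left(G \right)} = 24 - 4 \left(- \frac{20}{G} + \left(4 + 2\right)^{2}\right)^{2} = 24 - 4 \left(- \frac{20}{G} + 6^{2}\right)^{2} = 24 - 4 \left(- \frac{20}{G} + 36\right)^{2} = 24 - 4 \left(36 - \frac{20}{G}\right)^{2}$)
$16 \cdot 11 O{\left(2 \right)} = 16 \cdot 11 \left(-5160 - \frac{1600}{4} + \frac{5760}{2}\right) = 176 \left(-5160 - 400 + 5760 \cdot \frac{1}{2}\right) = 176 \left(-5160 - 400 + 2880\right) = 176 \left(-2680\right) = -471680$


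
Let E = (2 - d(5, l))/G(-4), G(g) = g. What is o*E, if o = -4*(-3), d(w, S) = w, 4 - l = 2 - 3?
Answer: 9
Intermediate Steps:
l = 5 (l = 4 - (2 - 3) = 4 - 1*(-1) = 4 + 1 = 5)
o = 12
E = 3/4 (E = (2 - 1*5)/(-4) = (2 - 5)*(-1/4) = -3*(-1/4) = 3/4 ≈ 0.75000)
o*E = 12*(3/4) = 9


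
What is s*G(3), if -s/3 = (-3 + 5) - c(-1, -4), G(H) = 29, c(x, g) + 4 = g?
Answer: -870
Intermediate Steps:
c(x, g) = -4 + g
s = -30 (s = -3*((-3 + 5) - (-4 - 4)) = -3*(2 - 1*(-8)) = -3*(2 + 8) = -3*10 = -30)
s*G(3) = -30*29 = -870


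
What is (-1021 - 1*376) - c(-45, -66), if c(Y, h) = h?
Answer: -1331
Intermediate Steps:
(-1021 - 1*376) - c(-45, -66) = (-1021 - 1*376) - 1*(-66) = (-1021 - 376) + 66 = -1397 + 66 = -1331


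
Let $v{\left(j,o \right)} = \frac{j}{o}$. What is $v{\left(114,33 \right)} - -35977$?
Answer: $\frac{395785}{11} \approx 35980.0$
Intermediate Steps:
$v{\left(114,33 \right)} - -35977 = \frac{114}{33} - -35977 = 114 \cdot \frac{1}{33} + 35977 = \frac{38}{11} + 35977 = \frac{395785}{11}$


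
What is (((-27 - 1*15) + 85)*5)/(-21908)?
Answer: -215/21908 ≈ -0.0098138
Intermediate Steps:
(((-27 - 1*15) + 85)*5)/(-21908) = (((-27 - 15) + 85)*5)*(-1/21908) = ((-42 + 85)*5)*(-1/21908) = (43*5)*(-1/21908) = 215*(-1/21908) = -215/21908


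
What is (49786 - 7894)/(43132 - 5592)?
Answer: 10473/9385 ≈ 1.1159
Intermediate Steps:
(49786 - 7894)/(43132 - 5592) = 41892/37540 = 41892*(1/37540) = 10473/9385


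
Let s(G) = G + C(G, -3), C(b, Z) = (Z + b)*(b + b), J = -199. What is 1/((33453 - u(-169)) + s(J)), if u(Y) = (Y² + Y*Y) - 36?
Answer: 1/56564 ≈ 1.7679e-5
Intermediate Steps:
u(Y) = -36 + 2*Y² (u(Y) = (Y² + Y²) - 36 = 2*Y² - 36 = -36 + 2*Y²)
C(b, Z) = 2*b*(Z + b) (C(b, Z) = (Z + b)*(2*b) = 2*b*(Z + b))
s(G) = G + 2*G*(-3 + G)
1/((33453 - u(-169)) + s(J)) = 1/((33453 - (-36 + 2*(-169)²)) - 199*(-5 + 2*(-199))) = 1/((33453 - (-36 + 2*28561)) - 199*(-5 - 398)) = 1/((33453 - (-36 + 57122)) - 199*(-403)) = 1/((33453 - 1*57086) + 80197) = 1/((33453 - 57086) + 80197) = 1/(-23633 + 80197) = 1/56564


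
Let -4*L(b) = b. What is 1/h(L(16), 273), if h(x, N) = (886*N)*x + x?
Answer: -1/967516 ≈ -1.0336e-6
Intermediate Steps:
L(b) = -b/4
h(x, N) = x + 886*N*x (h(x, N) = 886*N*x + x = x + 886*N*x)
1/h(L(16), 273) = 1/((-1/4*16)*(1 + 886*273)) = 1/(-4*(1 + 241878)) = 1/(-4*241879) = 1/(-967516) = -1/967516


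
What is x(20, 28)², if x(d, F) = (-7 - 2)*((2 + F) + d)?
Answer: 202500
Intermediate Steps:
x(d, F) = -18 - 9*F - 9*d (x(d, F) = -9*(2 + F + d) = -18 - 9*F - 9*d)
x(20, 28)² = (-18 - 9*28 - 9*20)² = (-18 - 252 - 180)² = (-450)² = 202500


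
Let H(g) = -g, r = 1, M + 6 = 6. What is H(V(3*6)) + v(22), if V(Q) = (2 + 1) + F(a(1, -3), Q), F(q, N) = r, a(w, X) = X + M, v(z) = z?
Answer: 18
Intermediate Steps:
M = 0 (M = -6 + 6 = 0)
a(w, X) = X (a(w, X) = X + 0 = X)
F(q, N) = 1
V(Q) = 4 (V(Q) = (2 + 1) + 1 = 3 + 1 = 4)
H(V(3*6)) + v(22) = -1*4 + 22 = -4 + 22 = 18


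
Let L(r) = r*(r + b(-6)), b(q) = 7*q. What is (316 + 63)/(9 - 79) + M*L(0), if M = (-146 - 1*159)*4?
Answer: -379/70 ≈ -5.4143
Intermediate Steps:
L(r) = r*(-42 + r) (L(r) = r*(r + 7*(-6)) = r*(r - 42) = r*(-42 + r))
M = -1220 (M = (-146 - 159)*4 = -305*4 = -1220)
(316 + 63)/(9 - 79) + M*L(0) = (316 + 63)/(9 - 79) - 0*(-42 + 0) = 379/(-70) - 0*(-42) = 379*(-1/70) - 1220*0 = -379/70 + 0 = -379/70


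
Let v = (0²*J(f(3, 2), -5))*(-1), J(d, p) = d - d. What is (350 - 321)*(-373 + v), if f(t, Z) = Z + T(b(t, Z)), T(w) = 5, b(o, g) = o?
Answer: -10817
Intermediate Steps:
f(t, Z) = 5 + Z (f(t, Z) = Z + 5 = 5 + Z)
J(d, p) = 0
v = 0 (v = (0²*0)*(-1) = (0*0)*(-1) = 0*(-1) = 0)
(350 - 321)*(-373 + v) = (350 - 321)*(-373 + 0) = 29*(-373) = -10817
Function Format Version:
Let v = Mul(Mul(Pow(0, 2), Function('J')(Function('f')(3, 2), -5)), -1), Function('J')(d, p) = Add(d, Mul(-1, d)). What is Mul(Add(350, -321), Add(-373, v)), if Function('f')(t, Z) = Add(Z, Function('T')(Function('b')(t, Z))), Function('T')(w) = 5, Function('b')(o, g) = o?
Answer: -10817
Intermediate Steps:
Function('f')(t, Z) = Add(5, Z) (Function('f')(t, Z) = Add(Z, 5) = Add(5, Z))
Function('J')(d, p) = 0
v = 0 (v = Mul(Mul(Pow(0, 2), 0), -1) = Mul(Mul(0, 0), -1) = Mul(0, -1) = 0)
Mul(Add(350, -321), Add(-373, v)) = Mul(Add(350, -321), Add(-373, 0)) = Mul(29, -373) = -10817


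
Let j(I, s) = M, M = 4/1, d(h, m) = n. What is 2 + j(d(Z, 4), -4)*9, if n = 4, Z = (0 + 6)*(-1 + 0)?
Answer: 38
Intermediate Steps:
Z = -6 (Z = 6*(-1) = -6)
d(h, m) = 4
M = 4 (M = 4*1 = 4)
j(I, s) = 4
2 + j(d(Z, 4), -4)*9 = 2 + 4*9 = 2 + 36 = 38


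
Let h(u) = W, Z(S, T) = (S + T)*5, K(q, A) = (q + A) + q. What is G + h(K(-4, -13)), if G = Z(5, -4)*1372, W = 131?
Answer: 6991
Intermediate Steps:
K(q, A) = A + 2*q (K(q, A) = (A + q) + q = A + 2*q)
Z(S, T) = 5*S + 5*T
h(u) = 131
G = 6860 (G = (5*5 + 5*(-4))*1372 = (25 - 20)*1372 = 5*1372 = 6860)
G + h(K(-4, -13)) = 6860 + 131 = 6991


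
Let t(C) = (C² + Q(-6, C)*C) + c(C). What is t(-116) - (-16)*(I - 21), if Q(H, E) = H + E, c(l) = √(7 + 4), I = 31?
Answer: 27768 + √11 ≈ 27771.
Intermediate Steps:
c(l) = √11
Q(H, E) = E + H
t(C) = √11 + C² + C*(-6 + C) (t(C) = (C² + (C - 6)*C) + √11 = (C² + (-6 + C)*C) + √11 = (C² + C*(-6 + C)) + √11 = √11 + C² + C*(-6 + C))
t(-116) - (-16)*(I - 21) = (√11 + (-116)² - 116*(-6 - 116)) - (-16)*(31 - 21) = (√11 + 13456 - 116*(-122)) - (-16)*10 = (√11 + 13456 + 14152) - 1*(-160) = (27608 + √11) + 160 = 27768 + √11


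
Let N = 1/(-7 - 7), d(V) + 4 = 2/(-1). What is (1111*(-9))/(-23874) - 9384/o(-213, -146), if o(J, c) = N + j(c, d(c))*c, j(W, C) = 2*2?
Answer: 63102597/3827798 ≈ 16.485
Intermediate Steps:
d(V) = -6 (d(V) = -4 + 2/(-1) = -4 + 2*(-1) = -4 - 2 = -6)
N = -1/14 (N = 1/(-14) = -1/14 ≈ -0.071429)
j(W, C) = 4
o(J, c) = -1/14 + 4*c
(1111*(-9))/(-23874) - 9384/o(-213, -146) = (1111*(-9))/(-23874) - 9384/(-1/14 + 4*(-146)) = -9999*(-1/23874) - 9384/(-1/14 - 584) = 3333/7958 - 9384/(-8177/14) = 3333/7958 - 9384*(-14/8177) = 3333/7958 + 7728/481 = 63102597/3827798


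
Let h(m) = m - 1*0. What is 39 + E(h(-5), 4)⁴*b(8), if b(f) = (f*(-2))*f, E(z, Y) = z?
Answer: -79961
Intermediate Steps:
h(m) = m (h(m) = m + 0 = m)
b(f) = -2*f² (b(f) = (-2*f)*f = -2*f²)
39 + E(h(-5), 4)⁴*b(8) = 39 + (-5)⁴*(-2*8²) = 39 + 625*(-2*64) = 39 + 625*(-128) = 39 - 80000 = -79961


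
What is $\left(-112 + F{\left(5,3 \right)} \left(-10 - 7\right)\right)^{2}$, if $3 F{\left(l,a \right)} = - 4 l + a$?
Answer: $\frac{2209}{9} \approx 245.44$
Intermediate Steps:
$F{\left(l,a \right)} = - \frac{4 l}{3} + \frac{a}{3}$ ($F{\left(l,a \right)} = \frac{- 4 l + a}{3} = \frac{a - 4 l}{3} = - \frac{4 l}{3} + \frac{a}{3}$)
$\left(-112 + F{\left(5,3 \right)} \left(-10 - 7\right)\right)^{2} = \left(-112 + \left(\left(- \frac{4}{3}\right) 5 + \frac{1}{3} \cdot 3\right) \left(-10 - 7\right)\right)^{2} = \left(-112 + \left(- \frac{20}{3} + 1\right) \left(-17\right)\right)^{2} = \left(-112 - - \frac{289}{3}\right)^{2} = \left(-112 + \frac{289}{3}\right)^{2} = \left(- \frac{47}{3}\right)^{2} = \frac{2209}{9}$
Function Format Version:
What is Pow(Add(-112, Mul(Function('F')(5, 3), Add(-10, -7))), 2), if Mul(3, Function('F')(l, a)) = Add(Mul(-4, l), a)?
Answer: Rational(2209, 9) ≈ 245.44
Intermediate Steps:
Function('F')(l, a) = Add(Mul(Rational(-4, 3), l), Mul(Rational(1, 3), a)) (Function('F')(l, a) = Mul(Rational(1, 3), Add(Mul(-4, l), a)) = Mul(Rational(1, 3), Add(a, Mul(-4, l))) = Add(Mul(Rational(-4, 3), l), Mul(Rational(1, 3), a)))
Pow(Add(-112, Mul(Function('F')(5, 3), Add(-10, -7))), 2) = Pow(Add(-112, Mul(Add(Mul(Rational(-4, 3), 5), Mul(Rational(1, 3), 3)), Add(-10, -7))), 2) = Pow(Add(-112, Mul(Add(Rational(-20, 3), 1), -17)), 2) = Pow(Add(-112, Mul(Rational(-17, 3), -17)), 2) = Pow(Add(-112, Rational(289, 3)), 2) = Pow(Rational(-47, 3), 2) = Rational(2209, 9)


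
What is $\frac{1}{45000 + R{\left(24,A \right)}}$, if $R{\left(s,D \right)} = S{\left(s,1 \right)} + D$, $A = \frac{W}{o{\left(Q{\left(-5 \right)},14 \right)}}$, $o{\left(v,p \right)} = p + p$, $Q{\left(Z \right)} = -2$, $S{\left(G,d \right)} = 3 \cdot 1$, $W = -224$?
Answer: $\frac{1}{44995} \approx 2.2225 \cdot 10^{-5}$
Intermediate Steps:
$S{\left(G,d \right)} = 3$
$o{\left(v,p \right)} = 2 p$
$A = -8$ ($A = - \frac{224}{2 \cdot 14} = - \frac{224}{28} = \left(-224\right) \frac{1}{28} = -8$)
$R{\left(s,D \right)} = 3 + D$
$\frac{1}{45000 + R{\left(24,A \right)}} = \frac{1}{45000 + \left(3 - 8\right)} = \frac{1}{45000 - 5} = \frac{1}{44995}$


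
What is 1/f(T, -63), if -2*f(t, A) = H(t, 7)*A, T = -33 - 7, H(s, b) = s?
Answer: -1/1260 ≈ -0.00079365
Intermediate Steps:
T = -40
f(t, A) = -A*t/2 (f(t, A) = -t*A/2 = -A*t/2)
1/f(T, -63) = 1/(-½*(-63)*(-40)) = 1/(-1260) = -1/1260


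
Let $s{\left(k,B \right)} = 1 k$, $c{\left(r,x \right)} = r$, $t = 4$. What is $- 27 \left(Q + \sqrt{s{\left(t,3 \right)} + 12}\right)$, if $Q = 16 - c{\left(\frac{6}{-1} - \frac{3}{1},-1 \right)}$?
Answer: $-783$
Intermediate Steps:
$s{\left(k,B \right)} = k$
$Q = 25$ ($Q = 16 - \left(\frac{6}{-1} - \frac{3}{1}\right) = 16 - \left(6 \left(-1\right) - 3\right) = 16 - \left(-6 - 3\right) = 16 - -9 = 16 + 9 = 25$)
$- 27 \left(Q + \sqrt{s{\left(t,3 \right)} + 12}\right) = - 27 \left(25 + \sqrt{4 + 12}\right) = - 27 \left(25 + \sqrt{16}\right) = - 27 \left(25 + 4\right) = \left(-27\right) 29 = -783$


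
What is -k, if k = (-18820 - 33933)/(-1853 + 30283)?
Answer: 52753/28430 ≈ 1.8555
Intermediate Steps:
k = -52753/28430 ≈ -1.8555
-k = -1*(-52753/28430) = 52753/28430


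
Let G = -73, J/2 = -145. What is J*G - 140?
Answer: 21030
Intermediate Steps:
J = -290 (J = 2*(-145) = -290)
J*G - 140 = -290*(-73) - 140 = 21170 - 140 = 21030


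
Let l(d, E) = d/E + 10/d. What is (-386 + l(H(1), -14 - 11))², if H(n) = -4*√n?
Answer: 377019889/2500 ≈ 1.5081e+5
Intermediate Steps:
l(d, E) = 10/d + d/E
(-386 + l(H(1), -14 - 11))² = (-386 + (10/((-4*√1)) + (-4*√1)/(-14 - 11)))² = (-386 + (10/((-4*1)) - 4*1/(-25)))² = (-386 + (10/(-4) - 4*(-1/25)))² = (-386 + (10*(-¼) + 4/25))² = (-386 + (-5/2 + 4/25))² = (-386 - 117/50)² = (-19417/50)² = 377019889/2500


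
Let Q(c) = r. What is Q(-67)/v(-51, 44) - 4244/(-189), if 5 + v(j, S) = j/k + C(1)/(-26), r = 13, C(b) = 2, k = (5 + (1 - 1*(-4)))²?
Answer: 113704/5649 ≈ 20.128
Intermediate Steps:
k = 100 (k = (5 + (1 + 4))² = (5 + 5)² = 10² = 100)
Q(c) = 13
v(j, S) = -66/13 + j/100 (v(j, S) = -5 + (j/100 + 2/(-26)) = -5 + (j*(1/100) + 2*(-1/26)) = -5 + (j/100 - 1/13) = -5 + (-1/13 + j/100) = -66/13 + j/100)
Q(-67)/v(-51, 44) - 4244/(-189) = 13/(-66/13 + (1/100)*(-51)) - 4244/(-189) = 13/(-66/13 - 51/100) - 4244*(-1/189) = 13/(-7263/1300) + 4244/189 = 13*(-1300/7263) + 4244/189 = -16900/7263 + 4244/189 = 113704/5649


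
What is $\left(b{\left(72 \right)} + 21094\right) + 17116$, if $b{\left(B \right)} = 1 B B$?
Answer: $43394$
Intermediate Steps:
$b{\left(B \right)} = B^{2}$ ($b{\left(B \right)} = B B = B^{2}$)
$\left(b{\left(72 \right)} + 21094\right) + 17116 = \left(72^{2} + 21094\right) + 17116 = \left(5184 + 21094\right) + 17116 = 26278 + 17116 = 43394$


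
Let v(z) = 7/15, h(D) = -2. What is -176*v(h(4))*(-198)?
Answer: 81312/5 ≈ 16262.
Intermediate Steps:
v(z) = 7/15 (v(z) = 7*(1/15) = 7/15)
-176*v(h(4))*(-198) = -176*7/15*(-198) = -1232/15*(-198) = 81312/5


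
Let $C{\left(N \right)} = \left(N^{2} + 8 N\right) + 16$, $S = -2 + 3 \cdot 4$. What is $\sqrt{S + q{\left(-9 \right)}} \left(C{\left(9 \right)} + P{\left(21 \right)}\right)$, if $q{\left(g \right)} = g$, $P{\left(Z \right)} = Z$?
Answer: $190$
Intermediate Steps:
$S = 10$ ($S = -2 + 12 = 10$)
$C{\left(N \right)} = 16 + N^{2} + 8 N$
$\sqrt{S + q{\left(-9 \right)}} \left(C{\left(9 \right)} + P{\left(21 \right)}\right) = \sqrt{10 - 9} \left(\left(16 + 9^{2} + 8 \cdot 9\right) + 21\right) = \sqrt{1} \left(\left(16 + 81 + 72\right) + 21\right) = 1 \left(169 + 21\right) = 1 \cdot 190 = 190$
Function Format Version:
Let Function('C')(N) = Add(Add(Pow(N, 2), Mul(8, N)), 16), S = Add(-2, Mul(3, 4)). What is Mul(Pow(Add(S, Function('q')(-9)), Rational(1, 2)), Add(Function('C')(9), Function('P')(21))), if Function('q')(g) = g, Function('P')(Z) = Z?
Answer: 190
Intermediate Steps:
S = 10 (S = Add(-2, 12) = 10)
Function('C')(N) = Add(16, Pow(N, 2), Mul(8, N))
Mul(Pow(Add(S, Function('q')(-9)), Rational(1, 2)), Add(Function('C')(9), Function('P')(21))) = Mul(Pow(Add(10, -9), Rational(1, 2)), Add(Add(16, Pow(9, 2), Mul(8, 9)), 21)) = Mul(Pow(1, Rational(1, 2)), Add(Add(16, 81, 72), 21)) = Mul(1, Add(169, 21)) = Mul(1, 190) = 190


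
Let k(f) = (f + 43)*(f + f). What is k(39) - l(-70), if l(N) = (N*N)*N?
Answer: 349396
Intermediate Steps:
l(N) = N³ (l(N) = N²*N = N³)
k(f) = 2*f*(43 + f) (k(f) = (43 + f)*(2*f) = 2*f*(43 + f))
k(39) - l(-70) = 2*39*(43 + 39) - 1*(-70)³ = 2*39*82 - 1*(-343000) = 6396 + 343000 = 349396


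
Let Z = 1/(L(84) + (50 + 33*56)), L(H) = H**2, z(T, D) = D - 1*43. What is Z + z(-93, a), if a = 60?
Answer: 152219/8954 ≈ 17.000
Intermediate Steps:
z(T, D) = -43 + D (z(T, D) = D - 43 = -43 + D)
Z = 1/8954 (Z = 1/(84**2 + (50 + 33*56)) = 1/(7056 + (50 + 1848)) = 1/(7056 + 1898) = 1/8954 ≈ 0.00011168)
Z + z(-93, a) = 1/8954 + (-43 + 60) = 1/8954 + 17 = 152219/8954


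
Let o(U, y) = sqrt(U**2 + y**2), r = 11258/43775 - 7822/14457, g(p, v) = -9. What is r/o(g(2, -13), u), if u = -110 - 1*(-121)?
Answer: -89825572*sqrt(202)/63918372675 ≈ -0.019973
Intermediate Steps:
u = 11 (u = -110 + 121 = 11)
r = -179651144/632855175 (r = 11258*(1/43775) - 7822*1/14457 = 11258/43775 - 7822/14457 = -179651144/632855175 ≈ -0.28387)
r/o(g(2, -13), u) = -179651144/(632855175*sqrt((-9)**2 + 11**2)) = -179651144/(632855175*sqrt(81 + 121)) = -179651144*sqrt(202)/202/632855175 = -89825572*sqrt(202)/63918372675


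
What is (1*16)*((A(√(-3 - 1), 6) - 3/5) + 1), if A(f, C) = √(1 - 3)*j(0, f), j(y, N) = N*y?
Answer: 32/5 ≈ 6.4000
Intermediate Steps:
A(f, C) = 0 (A(f, C) = √(1 - 3)*(f*0) = √(-2)*0 = (I*√2)*0 = 0)
(1*16)*((A(√(-3 - 1), 6) - 3/5) + 1) = (1*16)*((0 - 3/5) + 1) = 16*((0 - 3*⅕) + 1) = 16*((0 - ⅗) + 1) = 16*(-⅗ + 1) = 16*(⅖) = 32/5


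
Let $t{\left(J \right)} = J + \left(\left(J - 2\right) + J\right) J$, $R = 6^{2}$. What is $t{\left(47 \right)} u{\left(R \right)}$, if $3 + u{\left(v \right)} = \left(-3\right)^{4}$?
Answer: $340938$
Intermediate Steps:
$R = 36$
$u{\left(v \right)} = 78$ ($u{\left(v \right)} = -3 + \left(-3\right)^{4} = -3 + 81 = 78$)
$t{\left(J \right)} = J + J \left(-2 + 2 J\right)$ ($t{\left(J \right)} = J + \left(\left(-2 + J\right) + J\right) J = J + \left(-2 + 2 J\right) J = J + J \left(-2 + 2 J\right)$)
$t{\left(47 \right)} u{\left(R \right)} = 47 \left(-1 + 2 \cdot 47\right) 78 = 47 \left(-1 + 94\right) 78 = 47 \cdot 93 \cdot 78 = 4371 \cdot 78 = 340938$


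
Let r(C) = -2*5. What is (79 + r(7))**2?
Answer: 4761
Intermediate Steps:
r(C) = -10
(79 + r(7))**2 = (79 - 10)**2 = 69**2 = 4761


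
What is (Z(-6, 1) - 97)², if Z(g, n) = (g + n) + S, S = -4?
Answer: 11236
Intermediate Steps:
Z(g, n) = -4 + g + n (Z(g, n) = (g + n) - 4 = -4 + g + n)
(Z(-6, 1) - 97)² = ((-4 - 6 + 1) - 97)² = (-9 - 97)² = (-106)² = 11236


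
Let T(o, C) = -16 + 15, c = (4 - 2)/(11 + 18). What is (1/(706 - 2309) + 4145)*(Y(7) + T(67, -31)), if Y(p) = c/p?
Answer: -1335531234/325409 ≈ -4104.2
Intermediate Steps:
c = 2/29 ≈ 0.068966
T(o, C) = -1
Y(p) = 2/(29*p)
(1/(706 - 2309) + 4145)*(Y(7) + T(67, -31)) = (1/(706 - 2309) + 4145)*((2/29)/7 - 1) = (1/(-1603) + 4145)*((2/29)*(1/7) - 1) = (-1/1603 + 4145)*(2/203 - 1) = (6644434/1603)*(-201/203) = -1335531234/325409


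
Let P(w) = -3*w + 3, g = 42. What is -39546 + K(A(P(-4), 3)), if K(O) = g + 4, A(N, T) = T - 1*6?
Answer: -39500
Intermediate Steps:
P(w) = 3 - 3*w
A(N, T) = -6 + T (A(N, T) = T - 6 = -6 + T)
K(O) = 46 (K(O) = 42 + 4 = 46)
-39546 + K(A(P(-4), 3)) = -39546 + 46 = -39500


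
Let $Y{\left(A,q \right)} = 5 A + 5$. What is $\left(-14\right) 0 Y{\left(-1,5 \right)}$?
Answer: $0$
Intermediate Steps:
$Y{\left(A,q \right)} = 5 + 5 A$
$\left(-14\right) 0 Y{\left(-1,5 \right)} = \left(-14\right) 0 \left(5 + 5 \left(-1\right)\right) = 0 \left(5 - 5\right) = 0 \cdot 0 = 0$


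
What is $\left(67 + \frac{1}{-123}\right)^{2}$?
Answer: $\frac{67897600}{15129} \approx 4487.9$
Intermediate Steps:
$\left(67 + \frac{1}{-123}\right)^{2} = \left(67 - \frac{1}{123}\right)^{2} = \left(\frac{8240}{123}\right)^{2} = \frac{67897600}{15129}$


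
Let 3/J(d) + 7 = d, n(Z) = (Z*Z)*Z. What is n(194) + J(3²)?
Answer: 14602771/2 ≈ 7.3014e+6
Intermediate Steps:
n(Z) = Z³ (n(Z) = Z²*Z = Z³)
J(d) = 3/(-7 + d)
n(194) + J(3²) = 194³ + 3/(-7 + 3²) = 7301384 + 3/(-7 + 9) = 7301384 + 3/2 = 14602771/2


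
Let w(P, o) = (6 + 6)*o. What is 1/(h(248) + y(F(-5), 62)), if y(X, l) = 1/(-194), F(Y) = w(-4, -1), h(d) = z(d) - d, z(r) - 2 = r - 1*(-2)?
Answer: 194/775 ≈ 0.25032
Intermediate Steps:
z(r) = 4 + r (z(r) = 2 + (r - 1*(-2)) = 2 + (r + 2) = 2 + (2 + r) = 4 + r)
w(P, o) = 12*o
h(d) = 4 (h(d) = (4 + d) - d = 4)
F(Y) = -12 (F(Y) = 12*(-1) = -12)
y(X, l) = -1/194
1/(h(248) + y(F(-5), 62)) = 1/(4 - 1/194) = 1/(775/194) = 194/775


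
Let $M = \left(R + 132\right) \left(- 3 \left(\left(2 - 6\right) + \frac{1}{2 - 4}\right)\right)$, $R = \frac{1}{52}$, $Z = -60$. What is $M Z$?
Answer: $- \frac{2780325}{26} \approx -1.0694 \cdot 10^{5}$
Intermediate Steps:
$R = \frac{1}{52} \approx 0.019231$
$M = \frac{185355}{104}$ ($M = \left(\frac{1}{52} + 132\right) \left(- 3 \left(\left(2 - 6\right) + \frac{1}{2 - 4}\right)\right) = \frac{6865 \left(- 3 \left(-4 + \frac{1}{-2}\right)\right)}{52} = \frac{6865 \left(- 3 \left(-4 - \frac{1}{2}\right)\right)}{52} = \frac{6865 \left(\left(-3\right) \left(- \frac{9}{2}\right)\right)}{52} = \frac{6865}{52} \cdot \frac{27}{2} = \frac{185355}{104} \approx 1782.3$)
$M Z = \frac{185355}{104} \left(-60\right) = - \frac{2780325}{26}$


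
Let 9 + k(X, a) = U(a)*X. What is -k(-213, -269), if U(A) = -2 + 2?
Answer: 9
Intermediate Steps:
U(A) = 0
k(X, a) = -9 (k(X, a) = -9 + 0*X = -9 + 0 = -9)
-k(-213, -269) = -1*(-9) = 9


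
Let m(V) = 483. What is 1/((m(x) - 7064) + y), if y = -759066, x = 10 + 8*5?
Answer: -1/765647 ≈ -1.3061e-6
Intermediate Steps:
x = 50 (x = 10 + 40 = 50)
1/((m(x) - 7064) + y) = 1/((483 - 7064) - 759066) = 1/(-6581 - 759066) = 1/(-765647) = -1/765647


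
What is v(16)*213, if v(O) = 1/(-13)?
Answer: -213/13 ≈ -16.385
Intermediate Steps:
v(O) = -1/13
v(16)*213 = -1/13*213 = -213/13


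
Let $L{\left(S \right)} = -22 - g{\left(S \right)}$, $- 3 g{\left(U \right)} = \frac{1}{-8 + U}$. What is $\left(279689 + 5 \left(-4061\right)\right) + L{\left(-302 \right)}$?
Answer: $\frac{241206659}{930} \approx 2.5936 \cdot 10^{5}$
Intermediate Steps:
$g{\left(U \right)} = - \frac{1}{3 \left(-8 + U\right)}$
$L{\left(S \right)} = -22 + \frac{1}{-24 + 3 S}$ ($L{\left(S \right)} = -22 - - \frac{1}{-24 + 3 S} = -22 + \frac{1}{-24 + 3 S}$)
$\left(279689 + 5 \left(-4061\right)\right) + L{\left(-302 \right)} = \left(279689 + 5 \left(-4061\right)\right) + \frac{529 - -19932}{3 \left(-8 - 302\right)} = \left(279689 - 20305\right) + \frac{529 + 19932}{3 \left(-310\right)} = 259384 + \frac{1}{3} \left(- \frac{1}{310}\right) 20461 = 259384 - \frac{20461}{930} = \frac{241206659}{930}$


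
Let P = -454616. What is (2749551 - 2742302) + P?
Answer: -447367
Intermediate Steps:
(2749551 - 2742302) + P = (2749551 - 2742302) - 454616 = 7249 - 454616 = -447367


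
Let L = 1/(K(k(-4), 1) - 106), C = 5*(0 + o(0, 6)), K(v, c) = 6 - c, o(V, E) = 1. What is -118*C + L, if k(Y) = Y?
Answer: -59591/101 ≈ -590.01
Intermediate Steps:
C = 5 (C = 5*(0 + 1) = 5*1 = 5)
L = -1/101 (L = 1/((6 - 1*1) - 106) = 1/((6 - 1) - 106) = 1/(5 - 106) = 1/(-101) = -1/101 ≈ -0.0099010)
-118*C + L = -118*5 - 1/101 = -590 - 1/101 = -59591/101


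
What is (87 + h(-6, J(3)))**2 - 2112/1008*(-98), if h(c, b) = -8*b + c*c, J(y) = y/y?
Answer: 40291/3 ≈ 13430.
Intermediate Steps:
J(y) = 1
h(c, b) = c**2 - 8*b (h(c, b) = -8*b + c**2 = c**2 - 8*b)
(87 + h(-6, J(3)))**2 - 2112/1008*(-98) = (87 + ((-6)**2 - 8*1))**2 - 2112/1008*(-98) = (87 + (36 - 8))**2 - 2112*(1/1008)*(-98) = (87 + 28)**2 - 44*(-98)/21 = 115**2 - 1*(-616/3) = 13225 + 616/3 = 40291/3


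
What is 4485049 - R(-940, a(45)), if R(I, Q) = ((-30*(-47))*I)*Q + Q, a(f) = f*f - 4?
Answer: 2683116428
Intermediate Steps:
a(f) = -4 + f² (a(f) = f² - 4 = -4 + f²)
R(I, Q) = Q + 1410*I*Q (R(I, Q) = (1410*I)*Q + Q = 1410*I*Q + Q = Q + 1410*I*Q)
4485049 - R(-940, a(45)) = 4485049 - (-4 + 45²)*(1 + 1410*(-940)) = 4485049 - (-4 + 2025)*(1 - 1325400) = 4485049 - 2021*(-1325399) = 4485049 - 1*(-2678631379) = 4485049 + 2678631379 = 2683116428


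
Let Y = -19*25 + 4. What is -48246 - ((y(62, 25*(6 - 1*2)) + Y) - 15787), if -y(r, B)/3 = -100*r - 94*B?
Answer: -78788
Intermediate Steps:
Y = -471 (Y = -475 + 4 = -471)
y(r, B) = 282*B + 300*r (y(r, B) = -3*(-100*r - 94*B) = 282*B + 300*r)
-48246 - ((y(62, 25*(6 - 1*2)) + Y) - 15787) = -48246 - (((282*(25*(6 - 1*2)) + 300*62) - 471) - 15787) = -48246 - (((282*(25*(6 - 2)) + 18600) - 471) - 15787) = -48246 - (((282*(25*4) + 18600) - 471) - 15787) = -48246 - (((282*100 + 18600) - 471) - 15787) = -48246 - (((28200 + 18600) - 471) - 15787) = -48246 - ((46800 - 471) - 15787) = -48246 - (46329 - 15787) = -48246 - 1*30542 = -48246 - 30542 = -78788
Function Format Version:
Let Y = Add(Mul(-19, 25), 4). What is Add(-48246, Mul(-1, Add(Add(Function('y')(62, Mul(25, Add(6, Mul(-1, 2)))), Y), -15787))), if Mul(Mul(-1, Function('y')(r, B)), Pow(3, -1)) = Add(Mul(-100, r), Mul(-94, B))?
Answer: -78788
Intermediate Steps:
Y = -471 (Y = Add(-475, 4) = -471)
Function('y')(r, B) = Add(Mul(282, B), Mul(300, r)) (Function('y')(r, B) = Mul(-3, Add(Mul(-100, r), Mul(-94, B))) = Add(Mul(282, B), Mul(300, r)))
Add(-48246, Mul(-1, Add(Add(Function('y')(62, Mul(25, Add(6, Mul(-1, 2)))), Y), -15787))) = Add(-48246, Mul(-1, Add(Add(Add(Mul(282, Mul(25, Add(6, Mul(-1, 2)))), Mul(300, 62)), -471), -15787))) = Add(-48246, Mul(-1, Add(Add(Add(Mul(282, Mul(25, Add(6, -2))), 18600), -471), -15787))) = Add(-48246, Mul(-1, Add(Add(Add(Mul(282, Mul(25, 4)), 18600), -471), -15787))) = Add(-48246, Mul(-1, Add(Add(Add(Mul(282, 100), 18600), -471), -15787))) = Add(-48246, Mul(-1, Add(Add(Add(28200, 18600), -471), -15787))) = Add(-48246, Mul(-1, Add(Add(46800, -471), -15787))) = Add(-48246, Mul(-1, Add(46329, -15787))) = Add(-48246, Mul(-1, 30542)) = Add(-48246, -30542) = -78788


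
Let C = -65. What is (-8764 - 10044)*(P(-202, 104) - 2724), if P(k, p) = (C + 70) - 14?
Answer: 51402264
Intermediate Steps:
P(k, p) = -9 (P(k, p) = (-65 + 70) - 14 = 5 - 14 = -9)
(-8764 - 10044)*(P(-202, 104) - 2724) = (-8764 - 10044)*(-9 - 2724) = -18808*(-2733) = 51402264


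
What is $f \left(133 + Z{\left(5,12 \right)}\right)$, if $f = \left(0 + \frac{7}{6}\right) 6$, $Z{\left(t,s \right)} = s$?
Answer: $1015$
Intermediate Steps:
$f = 7$ ($f = \left(0 + 7 \cdot \frac{1}{6}\right) 6 = \left(0 + \frac{7}{6}\right) 6 = \frac{7}{6} \cdot 6 = 7$)
$f \left(133 + Z{\left(5,12 \right)}\right) = 7 \left(133 + 12\right) = 7 \cdot 145 = 1015$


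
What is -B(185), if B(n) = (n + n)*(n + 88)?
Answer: -101010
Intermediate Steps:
B(n) = 2*n*(88 + n) (B(n) = (2*n)*(88 + n) = 2*n*(88 + n))
-B(185) = -2*185*(88 + 185) = -2*185*273 = -1*101010 = -101010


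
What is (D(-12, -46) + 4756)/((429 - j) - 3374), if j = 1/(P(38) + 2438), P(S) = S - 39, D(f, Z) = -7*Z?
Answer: -6187543/3588483 ≈ -1.7243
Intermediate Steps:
P(S) = -39 + S
j = 1/2437 (j = 1/((-39 + 38) + 2438) = 1/(-1 + 2438) = 1/2437 ≈ 0.00041034)
(D(-12, -46) + 4756)/((429 - j) - 3374) = (-7*(-46) + 4756)/((429 - 1*1/2437) - 3374) = (322 + 4756)/((429 - 1/2437) - 3374) = 5078/(1045472/2437 - 3374) = 5078/(-7176966/2437) = 5078*(-2437/7176966) = -6187543/3588483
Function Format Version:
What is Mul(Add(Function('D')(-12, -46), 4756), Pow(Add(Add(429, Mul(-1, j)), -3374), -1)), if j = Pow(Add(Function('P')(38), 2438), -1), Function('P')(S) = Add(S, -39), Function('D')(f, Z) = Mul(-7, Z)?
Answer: Rational(-6187543, 3588483) ≈ -1.7243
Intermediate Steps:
Function('P')(S) = Add(-39, S)
j = Rational(1, 2437) (j = Pow(Add(Add(-39, 38), 2438), -1) = Pow(Add(-1, 2438), -1) = Pow(2437, -1) = Rational(1, 2437) ≈ 0.00041034)
Mul(Add(Function('D')(-12, -46), 4756), Pow(Add(Add(429, Mul(-1, j)), -3374), -1)) = Mul(Add(Mul(-7, -46), 4756), Pow(Add(Add(429, Mul(-1, Rational(1, 2437))), -3374), -1)) = Mul(Add(322, 4756), Pow(Add(Add(429, Rational(-1, 2437)), -3374), -1)) = Mul(5078, Pow(Add(Rational(1045472, 2437), -3374), -1)) = Mul(5078, Pow(Rational(-7176966, 2437), -1)) = Mul(5078, Rational(-2437, 7176966)) = Rational(-6187543, 3588483)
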